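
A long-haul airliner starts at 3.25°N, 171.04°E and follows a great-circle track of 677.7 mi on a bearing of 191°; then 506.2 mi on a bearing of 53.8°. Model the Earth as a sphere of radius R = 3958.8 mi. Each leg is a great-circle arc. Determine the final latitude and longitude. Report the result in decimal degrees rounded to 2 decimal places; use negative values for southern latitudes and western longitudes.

latitude -2.03°, longitude 175.08°

Apply the spherical direct solution leg by leg, carrying full precision between legs.
Leg 1: from (3.25°, 171.04°), δ = 677.7/3958.8 = 0.171188 rad, θ = 191° → φ = -6.38°, λ = 169.17°.
Leg 2: from (-6.38°, 169.17°), δ = 506.2/3958.8 = 0.127867 rad, θ = 53.8° → φ = -2.03°, λ = 175.08°.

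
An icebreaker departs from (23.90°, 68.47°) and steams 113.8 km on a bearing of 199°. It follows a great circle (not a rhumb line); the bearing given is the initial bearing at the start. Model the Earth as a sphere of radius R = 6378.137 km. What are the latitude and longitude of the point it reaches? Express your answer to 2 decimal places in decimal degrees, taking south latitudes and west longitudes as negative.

δ = 113.8/6378.137 = 0.017842 rad (1.0223°).
Converting: φ₁ = 0.417134 rad, θ = 3.473205 rad.
Applying the spherical law of cosines for sides, sin φ₂ = sin φ₁ cos δ + cos φ₁ sin δ cos θ = 0.389654, so φ₂ = 22.93°.
Then Δλ = atan2(-0.005310, 0.841976) = -0.006307 rad, from sin θ sin δ cos φ₁ over cos δ − sin φ₁ sin φ₂.
Hence λ₂ = 68.47° + -0.36° = 68.11°.

latitude 22.93°, longitude 68.11°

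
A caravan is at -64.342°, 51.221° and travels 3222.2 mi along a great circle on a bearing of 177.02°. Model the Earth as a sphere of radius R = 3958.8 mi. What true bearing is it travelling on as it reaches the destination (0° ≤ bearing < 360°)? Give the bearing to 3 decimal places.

Angular distance δ = d/R = 3222.2 / 3958.8 = 0.813934 rad.
Converting: φ₁ = -1.122980 rad, θ = 3.089582 rad.
sin φ₂ = sin φ₁ cos δ + cos φ₁ sin δ cos θ = (-0.901395)(0.686644) + (0.432998)(0.726994)(-0.998648) = -0.933299
φ₂ = asin(-0.933299) = -1.203492 rad = -68.955°.
Then Δλ = atan2(0.016365, -0.154626) = 3.036150 rad, from sin θ sin δ cos φ₁ over cos δ − sin φ₁ sin φ₂.
λ₂ = 51.221° + 173.959° = 225.180°, normalized to (−180°, 180°] → -134.820°.
The forward bearing on arrival equals the back-azimuth from the destination plus 180°.
Back-azimuth from P₂ (-68.955°, -134.820°) to P₁ (-64.342°, 51.221°), with Δλ' = λ₁ − λ₂ = 186.041°: atan2( sin Δλ' cos φ₁ , cos φ₂ sin φ₁ − sin φ₂ cos φ₁ cos Δλ' ) = 183.594°.
Final bearing = (183.594° + 180°) mod 360° = 3.594°.

final bearing 3.594°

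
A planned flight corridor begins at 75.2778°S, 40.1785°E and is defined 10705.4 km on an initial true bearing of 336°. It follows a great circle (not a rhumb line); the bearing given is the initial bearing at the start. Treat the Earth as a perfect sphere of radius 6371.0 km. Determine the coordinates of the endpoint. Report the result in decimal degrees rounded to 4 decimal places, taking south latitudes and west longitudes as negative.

Angular distance δ = d/R = 10705.4 / 6371 = 1.680333 rad.
Converting: φ₁ = -1.313845 rad, θ = 5.864306 rad.
Applying the spherical law of cosines for sides, sin φ₂ = sin φ₁ cos δ + cos φ₁ sin δ cos θ = 0.336499, so φ₂ = 19.6637°.
Then Δλ = atan2(-0.102746, 0.216134) = -0.443758 rad, from sin θ sin δ cos φ₁ over cos δ − sin φ₁ sin φ₂.
Hence λ₂ = 40.1785° + -25.4254° = 14.7531°.

latitude 19.6637°, longitude 14.7531°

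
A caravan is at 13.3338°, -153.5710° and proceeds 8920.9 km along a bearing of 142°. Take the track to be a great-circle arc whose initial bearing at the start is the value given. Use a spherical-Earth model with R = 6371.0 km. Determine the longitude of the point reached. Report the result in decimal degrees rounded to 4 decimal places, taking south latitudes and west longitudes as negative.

longitude -93.1415°

Central angle δ = d/R = 1.400235 rad.
Start latitude φ₁ = 0.232719 rad; initial bearing θ = 2.478368 rad.
Applying the spherical law of cosines for sides, sin φ₂ = sin φ₁ cos δ + cos φ₁ sin δ cos θ = -0.716497, so φ₂ = -45.7660°.
For the longitude increment, Δλ = atan2( sin θ sin δ cos φ₁, cos δ − sin φ₁ sin φ₂ ) = atan2(0.590372, 0.334976) = 60.4295°.
Hence λ₂ = -153.5710° + 60.4295° = -93.1415°.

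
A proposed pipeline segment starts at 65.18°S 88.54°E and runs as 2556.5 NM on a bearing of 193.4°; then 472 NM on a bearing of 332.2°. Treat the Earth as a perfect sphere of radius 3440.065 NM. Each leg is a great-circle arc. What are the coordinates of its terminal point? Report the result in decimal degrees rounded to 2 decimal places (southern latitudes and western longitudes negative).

Apply the spherical direct solution leg by leg, carrying full precision between legs.
Leg 1: from (-65.18°, 88.54°), δ = 2556.5/3440.065 = 0.743155 rad, θ = 193.4° → φ = -70.84°, λ = -62.92°.
Leg 2: from (-70.84°, -62.92°), δ = 472/3440.065 = 0.137207 rad, θ = 332.2° → φ = -63.64°, λ = -71.18°.

latitude -63.64°, longitude -71.18°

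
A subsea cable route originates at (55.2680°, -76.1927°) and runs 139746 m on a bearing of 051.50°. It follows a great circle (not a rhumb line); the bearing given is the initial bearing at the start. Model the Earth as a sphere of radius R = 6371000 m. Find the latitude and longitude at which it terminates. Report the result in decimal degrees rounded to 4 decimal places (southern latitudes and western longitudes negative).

latitude 56.0379°, longitude -74.4320°

Central angle δ = d/R = 0.021935 rad.
With φ₁ = 55.2680° = 0.964609 rad and θ = 51.5° = 0.898845 rad:
Destination latitude: φ₂ = arcsin( sin φ₁ cos δ + cos φ₁ sin δ cos θ ) = arcsin(0.829407) = 56.0379°.
Δλ = atan2( sin θ sin δ cos φ₁ , cos δ − sin φ₁ sin φ₂ ) = atan2(0.009780, 0.318131) = 0.030731 rad = 1.7607°.
Hence λ₂ = -76.1927° + 1.7607° = -74.4320°.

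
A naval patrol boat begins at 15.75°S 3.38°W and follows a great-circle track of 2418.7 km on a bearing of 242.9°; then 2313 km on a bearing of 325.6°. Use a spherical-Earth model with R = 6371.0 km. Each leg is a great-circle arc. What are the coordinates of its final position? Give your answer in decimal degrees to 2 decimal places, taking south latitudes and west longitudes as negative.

latitude -6.95°, longitude -36.30°

Apply the spherical direct solution leg by leg, carrying full precision between legs.
Leg 1: from (-15.75°, -3.38°), δ = 2418.7/6371 = 0.379642 rad, θ = 242.9° → φ = -24.49°, λ = -24.64°.
Leg 2: from (-24.49°, -24.64°), δ = 2313/6371 = 0.363051 rad, θ = 325.6° → φ = -6.95°, λ = -36.30°.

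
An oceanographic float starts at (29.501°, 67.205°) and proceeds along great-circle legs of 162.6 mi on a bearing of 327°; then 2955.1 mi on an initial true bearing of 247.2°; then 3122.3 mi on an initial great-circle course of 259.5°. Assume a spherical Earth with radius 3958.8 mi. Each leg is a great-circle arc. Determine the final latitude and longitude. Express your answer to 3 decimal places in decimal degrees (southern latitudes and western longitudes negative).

Apply the spherical direct solution leg by leg, carrying full precision between legs.
Leg 1: from (29.501°, 67.205°), δ = 162.6/3958.8 = 0.041073 rad, θ = 327° → φ = 31.466°, λ = 65.703°.
Leg 2: from (31.466°, 65.703°), δ = 2955.1/3958.8 = 0.746464 rad, θ = 247.2° → φ = 9.134°, λ = 26.355°.
Leg 3: from (9.134°, 26.355°), δ = 3122.3/3958.8 = 0.788699 rad, θ = 259.5° → φ = -0.903°, λ = -17.884°.

latitude -0.903°, longitude -17.884°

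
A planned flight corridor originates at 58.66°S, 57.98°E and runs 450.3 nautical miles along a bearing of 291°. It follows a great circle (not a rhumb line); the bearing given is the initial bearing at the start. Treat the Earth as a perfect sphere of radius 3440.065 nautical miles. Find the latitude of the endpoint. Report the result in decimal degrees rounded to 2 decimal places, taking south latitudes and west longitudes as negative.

δ = 450.3/3440.065 = 0.130899 rad (7.4999°).
Start latitude φ₁ = -1.023810 rad; initial bearing θ = 5.078908 rad.
sin φ₂ = sin φ₁ cos δ + cos φ₁ sin δ cos θ = (-0.854096)(0.991445) + (0.520116)(0.130525)(0.358368) = -0.822460
φ₂ = asin(-0.822460) = -0.965723 rad = -55.33°.
Then Δλ = atan2(-0.063379, 0.288985) = -0.215898 rad, from sin θ sin δ cos φ₁ over cos δ − sin φ₁ sin φ₂.
Hence λ₂ = 57.98° + -12.37° = 45.61°.

latitude -55.33°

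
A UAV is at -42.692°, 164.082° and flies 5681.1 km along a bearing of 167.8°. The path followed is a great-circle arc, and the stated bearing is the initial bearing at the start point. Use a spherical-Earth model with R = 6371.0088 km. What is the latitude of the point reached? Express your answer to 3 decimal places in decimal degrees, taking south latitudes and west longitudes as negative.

latitude -80.032°

Angular distance δ = d/R = 5681.1 / 6371.0088 = 0.891711 rad.
Converting: φ₁ = -0.745116 rad, θ = 2.928662 rad.
sin φ₂ = sin φ₁ cos δ + cos φ₁ sin δ cos θ = (-0.678057)(0.628081) + (0.735009)(0.778148)(-0.977416) = -0.984904
φ₂ = asin(-0.984904) = -1.396818 rad = -80.032°.
Δλ = atan2( sin θ sin δ cos φ₁ , cos δ − sin φ₁ sin φ₂ ) = atan2(0.120866, -0.039740) = 1.888452 rad = 108.200°.
λ₂ = 164.082° + 108.200° = 272.282°, normalized to (−180°, 180°] → -87.718°.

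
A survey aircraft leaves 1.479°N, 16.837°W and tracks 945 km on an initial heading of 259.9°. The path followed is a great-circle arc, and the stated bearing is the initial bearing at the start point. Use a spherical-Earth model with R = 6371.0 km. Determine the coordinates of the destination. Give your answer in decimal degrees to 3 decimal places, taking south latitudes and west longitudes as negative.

latitude -0.022°, longitude -25.203°

Angular distance δ = d/R = 945 / 6371 = 0.148328 rad.
Converting: φ₁ = 0.025813 rad, θ = 4.536111 rad.
Applying the spherical law of cosines for sides, sin φ₂ = sin φ₁ cos δ + cos φ₁ sin δ cos θ = -0.000381, so φ₂ = -0.022°.
Then Δλ = atan2(-0.145446, 0.989029) = -0.146013 rad, from sin θ sin δ cos φ₁ over cos δ − sin φ₁ sin φ₂.
Hence λ₂ = -16.837° + -8.366° = -25.203°.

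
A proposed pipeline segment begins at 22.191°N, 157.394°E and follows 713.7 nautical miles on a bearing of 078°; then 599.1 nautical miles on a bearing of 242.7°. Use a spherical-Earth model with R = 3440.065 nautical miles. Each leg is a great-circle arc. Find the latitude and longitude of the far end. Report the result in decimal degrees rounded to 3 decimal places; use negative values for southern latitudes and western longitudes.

latitude 19.302°, longitude 160.762°

Apply the spherical direct solution leg by leg, carrying full precision between legs.
Leg 1: from (22.191°, 157.394°), δ = 713.7/3440.065 = 0.207467 rad, θ = 78° → φ = 24.158°, λ = 170.151°.
Leg 2: from (24.158°, 170.151°), δ = 599.1/3440.065 = 0.174154 rad, θ = 242.7° → φ = 19.302°, λ = 160.762°.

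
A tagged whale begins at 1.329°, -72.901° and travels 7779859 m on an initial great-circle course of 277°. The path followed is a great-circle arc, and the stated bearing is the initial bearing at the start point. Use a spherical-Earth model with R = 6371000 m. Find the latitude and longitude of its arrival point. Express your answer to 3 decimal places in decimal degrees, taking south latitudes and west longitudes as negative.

Central angle δ = d/R = 1.221136 rad.
With φ₁ = 1.329° = 0.023195 rad and θ = 277° = 4.834562 rad:
Destination latitude: φ₂ = arcsin( sin φ₁ cos δ + cos φ₁ sin δ cos θ ) = arcsin(0.122410) = 7.031°.
Then Δλ = atan2(-0.932236, 0.339739) = -1.221320 rad, from sin θ sin δ cos φ₁ over cos δ − sin φ₁ sin φ₂.
λ₂ = -72.901° + -69.976° = -142.877°.

latitude 7.031°, longitude -142.877°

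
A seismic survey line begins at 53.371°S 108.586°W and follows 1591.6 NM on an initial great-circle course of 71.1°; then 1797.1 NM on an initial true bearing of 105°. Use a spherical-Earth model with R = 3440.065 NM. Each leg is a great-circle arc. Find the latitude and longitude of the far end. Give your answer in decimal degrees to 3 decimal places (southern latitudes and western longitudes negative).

Apply the spherical direct solution leg by leg, carrying full precision between legs.
Leg 1: from (-53.371°, -108.586°), δ = 1591.6/3440.065 = 0.462666 rad, θ = 71.1° → φ = -39.189°, λ = -75.573°.
Leg 2: from (-39.189°, -75.573°), δ = 1797.1/3440.065 = 0.522403 rad, θ = 105° → φ = -40.368°, λ = -36.333°.

latitude -40.368°, longitude -36.333°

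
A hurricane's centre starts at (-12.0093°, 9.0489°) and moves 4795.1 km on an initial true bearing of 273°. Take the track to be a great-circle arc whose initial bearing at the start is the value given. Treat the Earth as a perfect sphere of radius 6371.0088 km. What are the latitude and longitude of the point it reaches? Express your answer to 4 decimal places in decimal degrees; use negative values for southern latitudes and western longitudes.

Angular distance δ = d/R = 4795.1 / 6371.0088 = 0.752644 rad.
Start latitude φ₁ = -0.209602 rad; initial bearing θ = 4.764749 rad.
Applying the spherical law of cosines for sides, sin φ₂ = sin φ₁ cos δ + cos φ₁ sin δ cos θ = -0.116875, so φ₂ = -6.7118°.
For the longitude increment, Δλ = atan2( sin θ sin δ cos φ₁, cos δ − sin φ₁ sin φ₂ ) = atan2(-0.667694, 0.705566) = -43.4203°.
Hence λ₂ = 9.0489° + -43.4203° = -34.3714°.

latitude -6.7118°, longitude -34.3714°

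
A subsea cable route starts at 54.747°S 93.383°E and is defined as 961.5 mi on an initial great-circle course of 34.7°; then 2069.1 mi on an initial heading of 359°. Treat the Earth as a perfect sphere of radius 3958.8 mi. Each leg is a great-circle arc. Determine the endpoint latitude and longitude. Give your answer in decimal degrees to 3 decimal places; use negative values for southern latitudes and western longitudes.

latitude -12.785°, longitude 103.613°

Apply the spherical direct solution leg by leg, carrying full precision between legs.
Leg 1: from (-54.747°, 93.383°), δ = 961.5/3958.8 = 0.242877 rad, θ = 34.7° → φ = -42.728°, λ = 104.124°.
Leg 2: from (-42.728°, 104.124°), δ = 2069.1/3958.8 = 0.522658 rad, θ = 359° → φ = -12.785°, λ = 103.613°.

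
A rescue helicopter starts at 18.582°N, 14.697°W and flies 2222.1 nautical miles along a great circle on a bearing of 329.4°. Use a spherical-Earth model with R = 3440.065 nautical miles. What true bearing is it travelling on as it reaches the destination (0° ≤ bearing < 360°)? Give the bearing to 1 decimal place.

final bearing 313.6°

Angular distance δ = d/R = 2222.1 / 3440.065 = 0.645947 rad.
Start latitude φ₁ = 0.324317 rad; initial bearing θ = 5.749115 rad.
Applying the spherical law of cosines for sides, sin φ₂ = sin φ₁ cos δ + cos φ₁ sin δ cos θ = 0.745578, so φ₂ = 48.209°.
Then Δλ = atan2(-0.290446, 0.560943) = -0.477771 rad, from sin θ sin δ cos φ₁ over cos δ − sin φ₁ sin φ₂.
λ₂ = -14.697° + -27.374° = -42.071°.
The forward bearing on arrival equals the back-azimuth from the destination plus 180°.
Back-azimuth from P₂ (48.2°, -42.1°) to P₁ (18.6°, -14.7°), with Δλ' = λ₁ − λ₂ = 27.4°: atan2( sin Δλ' cos φ₁ , cos φ₂ sin φ₁ − sin φ₂ cos φ₁ cos Δλ' ) = 133.6°.
Final bearing = (133.6° + 180°) mod 360° = 313.6°.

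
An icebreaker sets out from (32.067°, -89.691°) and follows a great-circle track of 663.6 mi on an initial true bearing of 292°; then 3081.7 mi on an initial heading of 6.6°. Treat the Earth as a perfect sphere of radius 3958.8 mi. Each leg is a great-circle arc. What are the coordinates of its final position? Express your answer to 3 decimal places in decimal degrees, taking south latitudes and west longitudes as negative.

Apply the spherical direct solution leg by leg, carrying full precision between legs.
Leg 1: from (32.067°, -89.691°), δ = 663.6/3958.8 = 0.167627 rad, θ = 292° → φ = 35.200°, λ = -100.604°.
Leg 2: from (35.200°, -100.604°), δ = 3081.7/3958.8 = 0.778443 rad, θ = 6.6° → φ = 78.637°, λ = -76.423°.

latitude 78.637°, longitude -76.423°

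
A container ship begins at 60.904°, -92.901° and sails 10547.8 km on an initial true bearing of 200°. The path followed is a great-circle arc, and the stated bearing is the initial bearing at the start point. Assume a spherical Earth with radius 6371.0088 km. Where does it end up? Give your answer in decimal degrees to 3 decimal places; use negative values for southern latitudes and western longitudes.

δ = 10547.8/6371.0088 = 1.655593 rad (94.8585°).
Start latitude φ₁ = 1.062975 rad; initial bearing θ = 3.490659 rad.
Applying the spherical law of cosines for sides, sin φ₂ = sin φ₁ cos δ + cos φ₁ sin δ cos θ = -0.529314, so φ₂ = -31.959°.
Δλ = atan2( sin θ sin δ cos φ₁ , cos δ − sin φ₁ sin φ₂ ) = atan2(-0.165718, 0.377822) = -0.413345 rad = -23.683°.
λ₂ = -92.901° + -23.683° = -116.584°.

latitude -31.959°, longitude -116.584°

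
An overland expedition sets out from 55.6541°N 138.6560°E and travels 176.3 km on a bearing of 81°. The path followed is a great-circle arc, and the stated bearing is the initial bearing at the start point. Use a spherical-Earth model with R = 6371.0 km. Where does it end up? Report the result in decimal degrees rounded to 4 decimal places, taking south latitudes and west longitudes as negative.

latitude 55.8706°, longitude 141.4478°

Central angle δ = d/R = 0.027672 rad.
Start latitude φ₁ = 0.971347 rad; initial bearing θ = 1.413717 rad.
Applying the spherical law of cosines for sides, sin φ₂ = sin φ₁ cos δ + cos φ₁ sin δ cos θ = 0.827772, so φ₂ = 55.8706°.
Then Δλ = atan2(0.015418, 0.316170) = 0.048727 rad, from sin θ sin δ cos φ₁ over cos δ − sin φ₁ sin φ₂.
Hence λ₂ = 138.6560° + 2.7918° = 141.4478°.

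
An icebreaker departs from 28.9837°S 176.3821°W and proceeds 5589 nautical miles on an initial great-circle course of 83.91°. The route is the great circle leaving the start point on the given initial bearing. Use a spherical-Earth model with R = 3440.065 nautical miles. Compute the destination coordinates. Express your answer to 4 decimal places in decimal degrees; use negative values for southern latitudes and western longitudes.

δ = 5589/3440.065 = 1.624679 rad (93.0872°).
Converting: φ₁ = -0.505861 rad, θ = 1.464506 rad.
sin φ₂ = sin φ₁ cos δ + cos φ₁ sin δ cos θ = (-0.484561)(-0.053856) + (0.874758)(0.998549)(0.106091) = 0.118765
φ₂ = asin(0.118765) = 0.119046 rad = 6.8209°.
For the longitude increment, Δλ = atan2( sin θ sin δ cos φ₁, cos δ − sin φ₁ sin φ₂ ) = atan2(0.868559, 0.003693) = 89.7564°.
λ₂ = λ₁ + Δλ = -86.6257°.

latitude 6.8209°, longitude -86.6257°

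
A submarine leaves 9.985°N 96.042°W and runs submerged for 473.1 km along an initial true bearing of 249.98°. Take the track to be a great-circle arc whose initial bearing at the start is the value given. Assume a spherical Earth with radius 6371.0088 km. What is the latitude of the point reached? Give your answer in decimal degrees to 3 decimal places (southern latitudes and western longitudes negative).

latitude 8.505°

Central angle δ = d/R = 0.074258 rad.
Start latitude φ₁ = 0.174271 rad; initial bearing θ = 4.362974 rad.
Destination latitude: φ₂ = arcsin( sin φ₁ cos δ + cos φ₁ sin δ cos θ ) = arcsin(0.147898) = 8.505°.
For the longitude increment, Δλ = atan2( sin θ sin δ cos φ₁, cos δ − sin φ₁ sin φ₂ ) = atan2(-0.068651, 0.971600) = -4.042°.
Hence λ₂ = -96.042° + -4.042° = -100.084°.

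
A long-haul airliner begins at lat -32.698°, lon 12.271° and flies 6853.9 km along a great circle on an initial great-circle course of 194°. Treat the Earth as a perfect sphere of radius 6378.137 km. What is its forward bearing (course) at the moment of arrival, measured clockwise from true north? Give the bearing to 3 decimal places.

final bearing 292.976°

δ = 6853.9/6378.137 = 1.074593 rad (61.5696°).
Start latitude φ₁ = -0.570688 rad; initial bearing θ = 3.385939 rad.
sin φ₂ = sin φ₁ cos δ + cos φ₁ sin δ cos θ = (-0.540211)(0.476090) + (0.841530)(0.879396)(-0.970296) = -0.975245
φ₂ = asin(-0.975245) = -1.347826 rad = -77.225°.
Then Δλ = atan2(-0.179031, -0.050748) = -1.847008 rad, from sin θ sin δ cos φ₁ over cos δ − sin φ₁ sin φ₂.
λ₂ = 12.271° + -105.826° = -93.555°.
The forward bearing on arrival equals the back-azimuth from the destination plus 180°.
Back-azimuth from P₂ (-77.225°, -93.555°) to P₁ (-32.698°, 12.271°), with Δλ' = λ₁ − λ₂ = 105.826°: atan2( sin Δλ' cos φ₁ , cos φ₂ sin φ₁ − sin φ₂ cos φ₁ cos Δλ' ) = 112.976°.
Final bearing = (112.976° + 180°) mod 360° = 292.976°.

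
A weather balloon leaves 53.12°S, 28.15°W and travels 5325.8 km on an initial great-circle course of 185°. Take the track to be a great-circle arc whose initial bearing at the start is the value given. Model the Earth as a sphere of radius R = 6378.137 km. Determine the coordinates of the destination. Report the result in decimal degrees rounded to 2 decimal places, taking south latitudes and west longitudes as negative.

Angular distance δ = d/R = 5325.8 / 6378.137 = 0.835009 rad.
Converting: φ₁ = -0.927119 rad, θ = 3.228859 rad.
sin φ₂ = sin φ₁ cos δ + cos φ₁ sin δ cos θ = (-0.799894)(0.671171) + (0.600141)(0.741302)(-0.996195) = -0.980059
φ₂ = asin(-0.980059) = -1.370758 rad = -78.54°.
For the longitude increment, Δλ = atan2( sin θ sin δ cos φ₁, cos δ − sin φ₁ sin φ₂ ) = atan2(-0.038774, -0.112772) = -161.03°.
λ₂ = -28.15° + -161.03° = -189.18°, normalized to (−180°, 180°] → 170.82°.

latitude -78.54°, longitude 170.82°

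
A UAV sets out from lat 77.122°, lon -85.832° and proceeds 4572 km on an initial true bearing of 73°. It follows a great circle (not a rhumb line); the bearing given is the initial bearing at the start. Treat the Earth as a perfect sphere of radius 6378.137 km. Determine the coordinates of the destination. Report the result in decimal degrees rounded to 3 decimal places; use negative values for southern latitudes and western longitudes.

The arc subtends δ = 4572/6378.137 = 0.716824 rad at the centre.
Converting: φ₁ = 1.346033 rad, θ = 1.274090 rad.
Applying the spherical law of cosines for sides, sin φ₂ = sin φ₁ cos δ + cos φ₁ sin δ cos θ = 0.777745, so φ₂ = 51.055°.
Then Δλ = atan2(0.140030, -0.004286) = 1.601393 rad, from sin θ sin δ cos φ₁ over cos δ − sin φ₁ sin φ₂.
Hence λ₂ = -85.832° + 91.753° = 5.921°.

latitude 51.055°, longitude 5.921°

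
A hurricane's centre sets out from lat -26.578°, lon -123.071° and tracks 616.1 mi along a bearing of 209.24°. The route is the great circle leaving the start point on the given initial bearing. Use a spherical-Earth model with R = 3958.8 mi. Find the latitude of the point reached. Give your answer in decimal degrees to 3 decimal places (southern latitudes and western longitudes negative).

latitude -34.261°

δ = 616.1/3958.8 = 0.155628 rad (8.9168°).
With φ₁ = -26.578° = -0.463874 rad and θ = 209.24° = 3.651927 rad:
sin φ₂ = sin φ₁ cos δ + cos φ₁ sin δ cos θ = (-0.447416)(0.987914) + (0.894326)(0.155001)(-0.872581) = -0.562967
φ₂ = asin(-0.562967) = -0.597971 rad = -34.261°.
For the longitude increment, Δλ = atan2( sin θ sin δ cos φ₁, cos δ − sin φ₁ sin φ₂ ) = atan2(-0.067712, 0.736034) = -5.256°.
Hence λ₂ = -123.071° + -5.256° = -128.327°.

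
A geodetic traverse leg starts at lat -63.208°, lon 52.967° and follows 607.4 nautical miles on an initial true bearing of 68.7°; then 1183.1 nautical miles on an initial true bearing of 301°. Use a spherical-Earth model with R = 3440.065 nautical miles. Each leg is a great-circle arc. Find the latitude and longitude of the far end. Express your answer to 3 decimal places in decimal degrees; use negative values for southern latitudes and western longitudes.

latitude -45.134°, longitude 46.881°

Apply the spherical direct solution leg by leg, carrying full precision between legs.
Leg 1: from (-63.208°, 52.967°), δ = 607.4/3440.065 = 0.176566 rad, θ = 68.7° → φ = -58.213°, λ = 71.067°.
Leg 2: from (-58.213°, 71.067°), δ = 1183.1/3440.065 = 0.343918 rad, θ = 301° → φ = -45.134°, λ = 46.881°.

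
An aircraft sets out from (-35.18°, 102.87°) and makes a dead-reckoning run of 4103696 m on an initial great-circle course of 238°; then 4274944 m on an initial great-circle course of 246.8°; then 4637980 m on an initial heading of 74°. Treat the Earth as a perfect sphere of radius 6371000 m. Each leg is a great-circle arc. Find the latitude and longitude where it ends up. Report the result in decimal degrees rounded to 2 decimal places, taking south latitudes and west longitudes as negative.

Apply the spherical direct solution leg by leg, carrying full precision between legs.
Leg 1: from (-35.18°, 102.87°), δ = 4103696/6371000 = 0.644121 rad, θ = 238° → φ = -46.12°, λ = 55.59°.
Leg 2: from (-46.12°, 55.59°), δ = 4274944/6371000 = 0.671000 rad, θ = 246.8° → φ = -47.25°, λ = -1.75°.
Leg 3: from (-47.25°, -1.75°), δ = 4637980/6371000 = 0.727983 rad, θ = 74° → φ = -25.07°, λ = 43.17°.

latitude -25.07°, longitude 43.17°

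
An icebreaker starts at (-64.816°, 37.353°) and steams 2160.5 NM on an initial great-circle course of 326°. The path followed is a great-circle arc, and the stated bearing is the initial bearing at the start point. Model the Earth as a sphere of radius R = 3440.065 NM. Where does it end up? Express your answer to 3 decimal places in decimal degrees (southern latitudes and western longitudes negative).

latitude -31.667°, longitude 14.645°

δ = 2160.5/3440.065 = 0.628040 rad (35.9841°).
Converting: φ₁ = -1.131253 rad, θ = 5.689773 rad.
Destination latitude: φ₂ = arcsin( sin φ₁ cos δ + cos φ₁ sin δ cos θ ) = arcsin(-0.524986) = -31.667°.
Then Δλ = atan2(-0.139811, 0.334096) = -0.396331 rad, from sin θ sin δ cos φ₁ over cos δ − sin φ₁ sin φ₂.
Hence λ₂ = 37.353° + -22.708° = 14.645°.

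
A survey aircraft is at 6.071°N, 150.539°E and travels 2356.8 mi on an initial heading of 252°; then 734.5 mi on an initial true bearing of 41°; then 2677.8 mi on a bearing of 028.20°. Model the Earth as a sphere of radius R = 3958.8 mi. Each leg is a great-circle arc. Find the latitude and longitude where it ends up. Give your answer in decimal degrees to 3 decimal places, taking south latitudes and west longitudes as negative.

latitude 36.446°, longitude 146.716°

Apply the spherical direct solution leg by leg, carrying full precision between legs.
Leg 1: from (6.071°, 150.539°), δ = 2356.8/3958.8 = 0.595332 rad, θ = 252° → φ = -4.862°, λ = 118.177°.
Leg 2: from (-4.862°, 118.177°), δ = 734.5/3958.8 = 0.185536 rad, θ = 41° → φ = 3.177°, λ = 125.139°.
Leg 3: from (3.177°, 125.139°), δ = 2677.8/3958.8 = 0.676417 rad, θ = 28.2° → φ = 36.446°, λ = 146.716°.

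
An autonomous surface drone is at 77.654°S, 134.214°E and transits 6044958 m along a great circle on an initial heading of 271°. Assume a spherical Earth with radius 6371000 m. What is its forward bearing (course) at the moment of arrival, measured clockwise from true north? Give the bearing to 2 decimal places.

Central angle δ = d/R = 0.948824 rad.
With φ₁ = -77.654° = -1.355318 rad and θ = 271° = 4.729842 rad:
Applying the spherical law of cosines for sides, sin φ₂ = sin φ₁ cos δ + cos φ₁ sin δ cos θ = -0.566132, so φ₂ = -34.481°.
Δλ = atan2( sin θ sin δ cos φ₁ , cos δ − sin φ₁ sin φ₂ ) = atan2(-0.173747, 0.029599) = -1.402060 rad = -80.332°.
λ₂ = 134.214° + -80.332° = 53.882°.
The forward bearing on arrival equals the back-azimuth from the destination plus 180°.
Back-azimuth from P₂ (-34.48°, 53.88°) to P₁ (-77.65°, 134.21°), with Δλ' = λ₁ − λ₂ = 80.33°: atan2( sin Δλ' cos φ₁ , cos φ₂ sin φ₁ − sin φ₂ cos φ₁ cos Δλ' ) = 164.97°.
Final bearing = (164.97° + 180°) mod 360° = 344.97°.

final bearing 344.97°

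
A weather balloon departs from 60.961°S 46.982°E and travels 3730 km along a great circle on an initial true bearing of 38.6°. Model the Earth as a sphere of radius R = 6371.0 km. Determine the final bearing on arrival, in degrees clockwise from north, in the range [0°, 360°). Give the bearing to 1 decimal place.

final bearing 20.8°

δ = 3730/6371 = 0.585465 rad (33.5447°).
Converting: φ₁ = -1.063970 rad, θ = 0.673697 rad.
Destination latitude: φ₂ = arcsin( sin φ₁ cos δ + cos φ₁ sin δ cos θ ) = arcsin(-0.519055) = -31.269°.
Then Δλ = atan2(0.167342, 0.379651) = 0.415160 rad, from sin θ sin δ cos φ₁ over cos δ − sin φ₁ sin φ₂.
λ₂ = λ₁ + Δλ = 70.769°.
The forward bearing on arrival equals the back-azimuth from the destination plus 180°.
Back-azimuth from P₂ (-31.3°, 70.8°) to P₁ (-61.0°, 47.0°), with Δλ' = λ₁ − λ₂ = -23.8°: atan2( sin Δλ' cos φ₁ , cos φ₂ sin φ₁ − sin φ₂ cos φ₁ cos Δλ' ) = 200.8°.
Final bearing = (200.8° + 180°) mod 360° = 20.8°.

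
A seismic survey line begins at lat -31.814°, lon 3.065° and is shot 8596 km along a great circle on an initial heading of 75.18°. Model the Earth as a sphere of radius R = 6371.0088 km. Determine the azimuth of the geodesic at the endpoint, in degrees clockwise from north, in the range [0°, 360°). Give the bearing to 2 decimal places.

δ = 8596/6371.0088 = 1.349237 rad (77.3056°).
Converting: φ₁ = -0.555259 rad, θ = 1.312139 rad.
Applying the spherical law of cosines for sides, sin φ₂ = sin φ₁ cos δ + cos φ₁ sin δ cos θ = 0.096197, so φ₂ = 5.520°.
Δλ = atan2( sin θ sin δ cos φ₁ , cos δ − sin φ₁ sin φ₂ ) = atan2(0.801415, 0.270463) = 1.245317 rad = 71.351°.
Hence λ₂ = 3.065° + 71.351° = 74.416°.
The forward bearing on arrival equals the back-azimuth from the destination plus 180°.
Back-azimuth from P₂ (5.52°, 74.42°) to P₁ (-31.81°, 3.06°), with Δλ' = λ₁ − λ₂ = -71.35°: atan2( sin Δλ' cos φ₁ , cos φ₂ sin φ₁ − sin φ₂ cos φ₁ cos Δλ' ) = 235.62°.
Final bearing = (235.62° + 180°) mod 360° = 55.62°.

final bearing 55.62°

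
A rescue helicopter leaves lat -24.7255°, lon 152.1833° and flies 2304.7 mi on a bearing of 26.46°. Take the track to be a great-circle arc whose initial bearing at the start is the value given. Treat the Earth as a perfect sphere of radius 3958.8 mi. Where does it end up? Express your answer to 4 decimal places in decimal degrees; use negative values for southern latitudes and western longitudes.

latitude 5.6092°, longitude 166.4344°

Central angle δ = d/R = 0.582171 rad.
Start latitude φ₁ = -0.431541 rad; initial bearing θ = 0.461814 rad.
Applying the spherical law of cosines for sides, sin φ₂ = sin φ₁ cos δ + cos φ₁ sin δ cos θ = 0.097743, so φ₂ = 5.6092°.
Then Δλ = atan2(0.222533, 0.876154) = 0.248729 rad, from sin θ sin δ cos φ₁ over cos δ − sin φ₁ sin φ₂.
λ₂ = λ₁ + Δλ = 166.4344°.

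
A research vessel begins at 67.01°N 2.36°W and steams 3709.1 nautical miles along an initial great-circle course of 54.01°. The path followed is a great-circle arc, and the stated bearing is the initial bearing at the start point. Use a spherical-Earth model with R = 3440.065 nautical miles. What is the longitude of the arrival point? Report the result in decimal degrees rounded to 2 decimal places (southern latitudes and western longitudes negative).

longitude 109.91°

Angular distance δ = d/R = 3709.1 / 3440.065 = 1.078206 rad.
Converting: φ₁ = 1.169545 rad, θ = 0.942652 rad.
Applying the spherical law of cosines for sides, sin φ₂ = sin φ₁ cos δ + cos φ₁ sin δ cos θ = 0.637577, so φ₂ = 39.61°.
For the longitude increment, Δλ = atan2( sin θ sin δ cos φ₁, cos δ − sin φ₁ sin φ₂ ) = atan2(0.278447, -0.114027) = 112.27°.
λ₂ = -2.36° + 112.27° = 109.91°.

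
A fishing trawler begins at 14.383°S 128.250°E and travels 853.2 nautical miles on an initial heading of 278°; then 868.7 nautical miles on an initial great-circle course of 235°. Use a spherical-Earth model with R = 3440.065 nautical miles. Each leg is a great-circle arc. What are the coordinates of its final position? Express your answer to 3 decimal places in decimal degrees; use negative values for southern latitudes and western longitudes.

Apply the spherical direct solution leg by leg, carrying full precision between legs.
Leg 1: from (-14.383°, 128.250°), δ = 853.2/3440.065 = 0.248019 rad, θ = 278° → φ = -11.988°, λ = 113.860°.
Leg 2: from (-11.988°, 113.860°), δ = 868.7/3440.065 = 0.252524 rad, θ = 235° → φ = -19.956°, λ = 101.284°.

latitude -19.956°, longitude 101.284°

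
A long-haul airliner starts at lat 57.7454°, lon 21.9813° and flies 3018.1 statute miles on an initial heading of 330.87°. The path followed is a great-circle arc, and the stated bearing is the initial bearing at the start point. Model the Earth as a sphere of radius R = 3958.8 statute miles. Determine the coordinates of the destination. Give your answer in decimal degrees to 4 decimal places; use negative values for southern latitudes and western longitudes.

latitude 68.9968°, longitude -88.2993°

δ = 3018.1/3958.8 = 0.762377 rad (43.6810°).
Converting: φ₁ = 1.007847 rad, θ = 5.774771 rad.
Applying the spherical law of cosines for sides, sin φ₂ = sin φ₁ cos δ + cos φ₁ sin δ cos θ = 0.933561, so φ₂ = 68.9968°.
Then Δλ = atan2(-0.179424, -0.066302) = -1.924760 rad, from sin θ sin δ cos φ₁ over cos δ − sin φ₁ sin φ₂.
λ₂ = λ₁ + Δλ = -88.2993°.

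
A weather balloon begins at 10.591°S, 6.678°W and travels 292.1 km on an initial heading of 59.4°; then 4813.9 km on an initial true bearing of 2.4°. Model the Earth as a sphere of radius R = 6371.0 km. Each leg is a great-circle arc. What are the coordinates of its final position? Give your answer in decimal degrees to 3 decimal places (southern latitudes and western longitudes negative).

latitude 34.006°, longitude -2.402°

Apply the spherical direct solution leg by leg, carrying full precision between legs.
Leg 1: from (-10.591°, -6.678°), δ = 292.1/6371 = 0.045848 rad, θ = 59.4° → φ = -9.246°, λ = -4.387°.
Leg 2: from (-9.246°, -4.387°), δ = 4813.9/6371 = 0.755596 rad, θ = 2.4° → φ = 34.006°, λ = -2.402°.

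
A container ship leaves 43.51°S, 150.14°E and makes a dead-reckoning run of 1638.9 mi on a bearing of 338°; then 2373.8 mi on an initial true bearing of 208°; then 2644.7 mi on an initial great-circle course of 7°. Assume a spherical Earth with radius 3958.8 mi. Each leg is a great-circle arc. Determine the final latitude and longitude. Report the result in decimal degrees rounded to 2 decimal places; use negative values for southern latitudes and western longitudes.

latitude -11.53°, longitude 121.12°

Apply the spherical direct solution leg by leg, carrying full precision between legs.
Leg 1: from (-43.51°, 150.14°), δ = 1638.9/3958.8 = 0.413989 rad, θ = 338° → φ = -21.09°, λ = 140.85°.
Leg 2: from (-21.09°, 140.85°), δ = 2373.8/3958.8 = 0.599626 rad, θ = 208° → φ = -49.64°, λ = 116.70°.
Leg 3: from (-49.64°, 116.70°), δ = 2644.7/3958.8 = 0.668056 rad, θ = 7° → φ = -11.53°, λ = 121.12°.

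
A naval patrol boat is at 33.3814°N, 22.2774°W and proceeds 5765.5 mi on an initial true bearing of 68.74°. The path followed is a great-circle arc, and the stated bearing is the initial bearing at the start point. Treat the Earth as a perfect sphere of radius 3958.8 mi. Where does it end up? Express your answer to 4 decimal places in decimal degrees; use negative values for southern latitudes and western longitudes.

latitude 21.3226°, longitude 74.0624°

Angular distance δ = d/R = 5765.5 / 3958.8 = 1.456376 rad.
With φ₁ = 33.3814° = 0.582615 rad and θ = 68.74° = 1.199739 rad:
Destination latitude: φ₂ = arcsin( sin φ₁ cos δ + cos φ₁ sin δ cos θ ) = arcsin(0.363619) = 21.3226°.
For the longitude increment, Δλ = atan2( sin θ sin δ cos φ₁, cos δ − sin φ₁ sin φ₂ ) = atan2(0.773110, -0.085896) = 96.3398°.
λ₂ = λ₁ + Δλ = 74.0624°.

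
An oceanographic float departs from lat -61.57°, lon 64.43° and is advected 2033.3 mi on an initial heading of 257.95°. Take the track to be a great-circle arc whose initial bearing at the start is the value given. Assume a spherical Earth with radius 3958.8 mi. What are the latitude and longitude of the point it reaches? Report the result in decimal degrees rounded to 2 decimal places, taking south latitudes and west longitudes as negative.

latitude -54.56°, longitude 8.46°

δ = 2033.3/3958.8 = 0.513615 rad (29.4280°).
With φ₁ = -61.57° = -1.074599 rad and θ = 257.95° = 4.502077 rad:
sin φ₂ = sin φ₁ cos δ + cos φ₁ sin δ cos θ = (-0.879399)(0.870974) + (0.476085)(0.491329)(-0.208765) = -0.814767
φ₂ = asin(-0.814767) = -0.952327 rad = -54.56°.
Then Δλ = atan2(-0.228760, 0.154468) = -0.976881 rad, from sin θ sin δ cos φ₁ over cos δ − sin φ₁ sin φ₂.
λ₂ = 64.43° + -55.97° = 8.46°.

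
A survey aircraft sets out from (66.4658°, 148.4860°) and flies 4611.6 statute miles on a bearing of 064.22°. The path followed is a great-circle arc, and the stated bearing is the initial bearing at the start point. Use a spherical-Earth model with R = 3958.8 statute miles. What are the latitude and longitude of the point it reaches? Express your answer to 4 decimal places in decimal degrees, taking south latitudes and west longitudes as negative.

The arc subtends δ = 4611.6/3958.8 = 1.164898 rad at the centre.
Converting: φ₁ = 1.160047 rad, θ = 1.120850 rad.
sin φ₂ = sin φ₁ cos δ + cos φ₁ sin δ cos θ = (0.916822)(0.394844) + (0.399296)(0.918748)(0.434917) = 0.521552
φ₂ = asin(0.521552) = 0.548669 rad = 31.4364°.
For the longitude increment, Δλ = atan2( sin θ sin δ cos φ₁, cos δ − sin φ₁ sin φ₂ ) = atan2(0.330340, -0.083326) = 104.1572°.
λ₂ = 148.4860° + 104.1572° = 252.6432°, normalized to (−180°, 180°] → -107.3568°.

latitude 31.4364°, longitude -107.3568°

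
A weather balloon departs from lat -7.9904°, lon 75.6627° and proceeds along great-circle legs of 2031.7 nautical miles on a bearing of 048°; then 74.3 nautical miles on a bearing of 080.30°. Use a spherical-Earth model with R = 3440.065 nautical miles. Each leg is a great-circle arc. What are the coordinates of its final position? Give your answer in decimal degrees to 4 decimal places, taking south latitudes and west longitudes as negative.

latitude 14.8918°, longitude 102.2532°

Apply the spherical direct solution leg by leg, carrying full precision between legs.
Leg 1: from (-7.9904°, 75.6627°), δ = 2031.7/3440.065 = 0.590599 rad, θ = 48° → φ = 14.6867°, λ = 100.9910°.
Leg 2: from (14.6867°, 100.9910°), δ = 74.3/3440.065 = 0.021598 rad, θ = 80.3° → φ = 14.8918°, λ = 102.2532°.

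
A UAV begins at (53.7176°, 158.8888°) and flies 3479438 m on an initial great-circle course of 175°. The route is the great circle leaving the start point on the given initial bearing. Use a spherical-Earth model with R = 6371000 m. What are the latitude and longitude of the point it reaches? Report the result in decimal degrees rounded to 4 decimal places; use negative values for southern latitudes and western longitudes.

latitude 22.4988°, longitude 161.6973°

δ = 3479438/6371000 = 0.546137 rad (31.2913°).
Start latitude φ₁ = 0.937549 rad; initial bearing θ = 3.054326 rad.
Destination latitude: φ₂ = arcsin( sin φ₁ cos δ + cos φ₁ sin δ cos θ ) = arcsin(0.382664) = 22.4988°.
For the longitude increment, Δλ = atan2( sin θ sin δ cos φ₁, cos δ − sin φ₁ sin φ₂ ) = atan2(0.026788, 0.546068) = 2.8085°.
λ₂ = λ₁ + Δλ = 161.6973°.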